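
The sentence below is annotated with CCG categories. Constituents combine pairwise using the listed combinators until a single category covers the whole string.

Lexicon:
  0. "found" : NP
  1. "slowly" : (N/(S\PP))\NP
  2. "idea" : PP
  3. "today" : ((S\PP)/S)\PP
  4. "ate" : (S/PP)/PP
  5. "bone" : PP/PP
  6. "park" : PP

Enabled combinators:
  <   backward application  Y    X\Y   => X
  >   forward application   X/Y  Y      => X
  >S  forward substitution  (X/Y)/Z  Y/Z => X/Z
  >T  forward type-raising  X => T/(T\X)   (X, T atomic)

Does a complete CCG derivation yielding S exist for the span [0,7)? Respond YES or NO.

NO

NP (N/(S\PP))\NP PP ((S\PP)/S)\PP (S/PP)/PP PP/PP PP
CKY chart[0,7] = {N, N/(N\N), NP/(NP\N), PP/(PP\N), S/(S\N)}; S ∉ chart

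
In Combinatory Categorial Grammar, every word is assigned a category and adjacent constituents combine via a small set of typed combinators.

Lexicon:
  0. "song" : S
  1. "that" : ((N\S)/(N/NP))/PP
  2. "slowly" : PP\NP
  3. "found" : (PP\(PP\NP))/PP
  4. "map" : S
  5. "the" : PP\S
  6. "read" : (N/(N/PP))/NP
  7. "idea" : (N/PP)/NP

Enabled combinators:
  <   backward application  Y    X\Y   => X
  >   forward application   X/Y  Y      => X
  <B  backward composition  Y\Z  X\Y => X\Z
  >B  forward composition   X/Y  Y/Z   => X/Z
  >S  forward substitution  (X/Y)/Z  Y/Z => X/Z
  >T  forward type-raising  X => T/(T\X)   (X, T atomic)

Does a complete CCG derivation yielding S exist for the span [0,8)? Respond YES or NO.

NO

S ((N\S)/(N/NP))/PP PP\NP (PP\(PP\NP))/PP S PP\S (N/(N/PP))/NP (N/PP)/NP
CKY chart[0,8] = {N, N/(N\N), NP/(NP\N), PP/(PP\N), S/(S\N)}; S ∉ chart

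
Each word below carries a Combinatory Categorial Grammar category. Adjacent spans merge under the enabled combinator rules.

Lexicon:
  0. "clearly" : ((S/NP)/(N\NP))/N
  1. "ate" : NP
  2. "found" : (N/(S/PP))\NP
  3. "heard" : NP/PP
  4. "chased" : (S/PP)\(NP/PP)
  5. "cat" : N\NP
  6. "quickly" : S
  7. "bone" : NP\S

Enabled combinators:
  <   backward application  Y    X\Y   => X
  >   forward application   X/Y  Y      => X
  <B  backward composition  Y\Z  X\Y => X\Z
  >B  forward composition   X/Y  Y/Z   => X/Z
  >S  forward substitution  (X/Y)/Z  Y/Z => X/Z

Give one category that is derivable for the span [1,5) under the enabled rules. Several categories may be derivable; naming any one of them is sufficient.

[0,8] S   >
  [0,6] S/NP   >
    [0,5] (S/NP)/(N\NP)   >
      [0,1] "clearly" : ((S/NP)/(N\NP))/N
      [1,5] N   >
        [1,3] N/(S/PP)   <
          [1,2] "ate" : NP
          [2,3] "found" : (N/(S/PP))\NP
        [3,5] S/PP   <
          [3,4] "heard" : NP/PP
          [4,5] "chased" : (S/PP)\(NP/PP)
    [5,6] "cat" : N\NP
  [6,8] NP   <
    [6,7] "quickly" : S
    [7,8] "bone" : NP\S

N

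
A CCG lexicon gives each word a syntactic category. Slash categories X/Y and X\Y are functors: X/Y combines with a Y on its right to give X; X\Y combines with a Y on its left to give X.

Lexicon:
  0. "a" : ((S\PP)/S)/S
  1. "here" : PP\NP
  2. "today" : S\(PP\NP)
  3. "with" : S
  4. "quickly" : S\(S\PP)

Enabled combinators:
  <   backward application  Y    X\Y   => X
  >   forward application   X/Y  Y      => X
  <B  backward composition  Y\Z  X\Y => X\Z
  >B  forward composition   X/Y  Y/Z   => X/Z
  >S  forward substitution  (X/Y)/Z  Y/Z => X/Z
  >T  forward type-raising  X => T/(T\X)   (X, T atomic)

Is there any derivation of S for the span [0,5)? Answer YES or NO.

YES

[0,5] S   <
  [0,4] S\PP   >
    [0,3] (S\PP)/S   >
      [0,1] "a" : ((S\PP)/S)/S
      [1,3] S   <
        [1,2] "here" : PP\NP
        [2,3] "today" : S\(PP\NP)
    [3,4] "with" : S
  [4,5] "quickly" : S\(S\PP)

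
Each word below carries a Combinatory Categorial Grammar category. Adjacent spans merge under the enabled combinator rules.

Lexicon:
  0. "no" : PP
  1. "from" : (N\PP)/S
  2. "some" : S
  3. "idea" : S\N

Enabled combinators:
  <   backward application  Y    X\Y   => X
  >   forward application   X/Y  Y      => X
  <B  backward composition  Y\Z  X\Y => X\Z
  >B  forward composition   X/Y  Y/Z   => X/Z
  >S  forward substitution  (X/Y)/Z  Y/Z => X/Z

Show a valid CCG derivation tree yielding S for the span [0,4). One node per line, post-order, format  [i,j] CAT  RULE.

[0,1] PP  lex  "no"
[1,2] (N\PP)/S  lex  "from"
[2,3] S  lex  "some"
[1,3] N\PP  >  k=2
[3,4] S\N  lex  "idea"
[1,4] S\PP  <B  k=3
[0,4] S  <  k=1

[0,4] S   <
  [0,1] "no" : PP
  [1,4] S\PP   <B
    [1,3] N\PP   >
      [1,2] "from" : (N\PP)/S
      [2,3] "some" : S
    [3,4] "idea" : S\N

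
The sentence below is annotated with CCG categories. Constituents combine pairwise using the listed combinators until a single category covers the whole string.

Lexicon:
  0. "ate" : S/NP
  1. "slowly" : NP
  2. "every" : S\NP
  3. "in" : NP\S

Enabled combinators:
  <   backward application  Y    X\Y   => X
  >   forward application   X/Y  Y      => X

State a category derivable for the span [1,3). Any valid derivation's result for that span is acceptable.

[0,4] S   >
  [0,1] "ate" : S/NP
  [1,4] NP   <
    [1,3] S   <
      [1,2] "slowly" : NP
      [2,3] "every" : S\NP
    [3,4] "in" : NP\S

S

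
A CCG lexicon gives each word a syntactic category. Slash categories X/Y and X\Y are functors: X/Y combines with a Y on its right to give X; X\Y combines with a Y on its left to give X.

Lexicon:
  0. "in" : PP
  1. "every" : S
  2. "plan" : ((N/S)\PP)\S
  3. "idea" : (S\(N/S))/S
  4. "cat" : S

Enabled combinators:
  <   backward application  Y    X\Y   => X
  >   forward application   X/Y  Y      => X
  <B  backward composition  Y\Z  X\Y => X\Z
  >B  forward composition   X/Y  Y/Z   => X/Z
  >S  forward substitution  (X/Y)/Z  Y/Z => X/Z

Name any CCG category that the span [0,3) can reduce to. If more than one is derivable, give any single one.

N/S

[0,5] S   <
  [0,3] N/S   <
    [0,1] "in" : PP
    [1,3] (N/S)\PP   <
      [1,2] "every" : S
      [2,3] "plan" : ((N/S)\PP)\S
  [3,5] S\(N/S)   >
    [3,4] "idea" : (S\(N/S))/S
    [4,5] "cat" : S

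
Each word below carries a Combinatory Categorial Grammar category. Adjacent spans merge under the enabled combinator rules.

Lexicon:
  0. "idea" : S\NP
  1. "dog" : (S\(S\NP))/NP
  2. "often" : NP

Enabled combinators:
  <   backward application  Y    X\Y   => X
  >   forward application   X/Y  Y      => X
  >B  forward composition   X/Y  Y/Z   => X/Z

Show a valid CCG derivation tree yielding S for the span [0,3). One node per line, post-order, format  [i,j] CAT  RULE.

[0,3] S   <
  [0,1] "idea" : S\NP
  [1,3] S\(S\NP)   >
    [1,2] "dog" : (S\(S\NP))/NP
    [2,3] "often" : NP

[0,1] S\NP  lex  "idea"
[1,2] (S\(S\NP))/NP  lex  "dog"
[2,3] NP  lex  "often"
[1,3] S\(S\NP)  >  k=2
[0,3] S  <  k=1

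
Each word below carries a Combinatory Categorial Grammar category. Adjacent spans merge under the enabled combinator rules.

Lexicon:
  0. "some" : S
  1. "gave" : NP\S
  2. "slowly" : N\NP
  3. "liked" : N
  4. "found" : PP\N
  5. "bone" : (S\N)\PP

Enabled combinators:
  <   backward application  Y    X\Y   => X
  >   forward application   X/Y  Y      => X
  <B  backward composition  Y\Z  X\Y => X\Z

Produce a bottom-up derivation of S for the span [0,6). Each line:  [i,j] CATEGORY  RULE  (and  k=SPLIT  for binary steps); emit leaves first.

[0,1] S  lex  "some"
[1,2] NP\S  lex  "gave"
[2,3] N\NP  lex  "slowly"
[1,3] N\S  <B  k=2
[0,3] N  <  k=1
[3,4] N  lex  "liked"
[4,5] PP\N  lex  "found"
[3,5] PP  <  k=4
[5,6] (S\N)\PP  lex  "bone"
[3,6] S\N  <  k=5
[0,6] S  <  k=3

[0,6] S   <
  [0,3] N   <
    [0,1] "some" : S
    [1,3] N\S   <B
      [1,2] "gave" : NP\S
      [2,3] "slowly" : N\NP
  [3,6] S\N   <
    [3,5] PP   <
      [3,4] "liked" : N
      [4,5] "found" : PP\N
    [5,6] "bone" : (S\N)\PP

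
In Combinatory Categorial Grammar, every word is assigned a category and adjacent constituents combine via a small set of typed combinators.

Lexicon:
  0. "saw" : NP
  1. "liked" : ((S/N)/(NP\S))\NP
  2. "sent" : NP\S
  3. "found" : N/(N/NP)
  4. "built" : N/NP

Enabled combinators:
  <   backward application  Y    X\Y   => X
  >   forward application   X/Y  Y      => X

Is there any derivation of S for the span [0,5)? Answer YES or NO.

YES

[0,5] S   >
  [0,3] S/N   >
    [0,2] (S/N)/(NP\S)   <
      [0,1] "saw" : NP
      [1,2] "liked" : ((S/N)/(NP\S))\NP
    [2,3] "sent" : NP\S
  [3,5] N   >
    [3,4] "found" : N/(N/NP)
    [4,5] "built" : N/NP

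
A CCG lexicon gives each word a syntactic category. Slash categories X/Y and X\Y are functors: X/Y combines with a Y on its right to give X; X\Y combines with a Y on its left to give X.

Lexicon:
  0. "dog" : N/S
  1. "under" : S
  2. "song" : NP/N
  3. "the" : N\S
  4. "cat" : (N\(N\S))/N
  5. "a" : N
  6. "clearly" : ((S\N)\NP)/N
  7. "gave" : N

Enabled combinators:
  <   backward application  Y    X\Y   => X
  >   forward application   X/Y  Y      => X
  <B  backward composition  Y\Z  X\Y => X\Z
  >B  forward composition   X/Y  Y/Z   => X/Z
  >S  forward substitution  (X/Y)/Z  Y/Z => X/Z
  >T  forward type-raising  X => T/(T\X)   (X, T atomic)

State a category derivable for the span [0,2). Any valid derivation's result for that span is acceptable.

N

[0,8] S   <
  [0,2] N   >
    [0,1] "dog" : N/S
    [1,2] "under" : S
  [2,8] S\N   <
    [2,6] NP   >
      [2,3] "song" : NP/N
      [3,6] N   <
        [3,4] "the" : N\S
        [4,6] N\(N\S)   >
          [4,5] "cat" : (N\(N\S))/N
          [5,6] "a" : N
    [6,8] (S\N)\NP   >
      [6,7] "clearly" : ((S\N)\NP)/N
      [7,8] "gave" : N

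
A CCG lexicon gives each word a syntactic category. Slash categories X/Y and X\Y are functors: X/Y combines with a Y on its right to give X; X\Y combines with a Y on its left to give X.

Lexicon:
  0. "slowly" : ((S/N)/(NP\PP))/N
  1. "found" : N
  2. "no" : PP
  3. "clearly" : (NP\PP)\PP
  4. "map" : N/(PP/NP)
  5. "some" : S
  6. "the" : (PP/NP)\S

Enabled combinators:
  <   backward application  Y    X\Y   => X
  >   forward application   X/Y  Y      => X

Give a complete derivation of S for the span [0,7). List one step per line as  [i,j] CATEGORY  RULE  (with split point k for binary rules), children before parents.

[0,1] ((S/N)/(NP\PP))/N  lex  "slowly"
[1,2] N  lex  "found"
[0,2] (S/N)/(NP\PP)  >  k=1
[2,3] PP  lex  "no"
[3,4] (NP\PP)\PP  lex  "clearly"
[2,4] NP\PP  <  k=3
[0,4] S/N  >  k=2
[4,5] N/(PP/NP)  lex  "map"
[5,6] S  lex  "some"
[6,7] (PP/NP)\S  lex  "the"
[5,7] PP/NP  <  k=6
[4,7] N  >  k=5
[0,7] S  >  k=4

[0,7] S   >
  [0,4] S/N   >
    [0,2] (S/N)/(NP\PP)   >
      [0,1] "slowly" : ((S/N)/(NP\PP))/N
      [1,2] "found" : N
    [2,4] NP\PP   <
      [2,3] "no" : PP
      [3,4] "clearly" : (NP\PP)\PP
  [4,7] N   >
    [4,5] "map" : N/(PP/NP)
    [5,7] PP/NP   <
      [5,6] "some" : S
      [6,7] "the" : (PP/NP)\S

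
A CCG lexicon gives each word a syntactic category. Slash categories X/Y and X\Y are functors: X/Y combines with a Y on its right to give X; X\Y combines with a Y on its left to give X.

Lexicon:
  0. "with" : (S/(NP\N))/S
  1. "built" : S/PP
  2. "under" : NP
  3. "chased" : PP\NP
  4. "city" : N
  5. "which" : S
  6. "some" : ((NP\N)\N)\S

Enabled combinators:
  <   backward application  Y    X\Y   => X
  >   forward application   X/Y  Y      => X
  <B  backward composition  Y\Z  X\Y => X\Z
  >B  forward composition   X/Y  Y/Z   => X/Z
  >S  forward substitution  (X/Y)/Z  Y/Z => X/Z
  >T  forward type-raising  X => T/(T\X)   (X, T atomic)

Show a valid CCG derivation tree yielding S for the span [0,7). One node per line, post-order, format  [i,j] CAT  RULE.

[0,7] S   >
  [0,4] S/(NP\N)   >
    [0,1] "with" : (S/(NP\N))/S
    [1,4] S   >
      [1,2] "built" : S/PP
      [2,4] PP   >
        [2,3] PP/(PP\NP)   >T
          [2,3] "under" : NP
        [3,4] "chased" : PP\NP
  [4,7] NP\N   <
    [4,5] "city" : N
    [5,7] (NP\N)\N   <
      [5,6] "which" : S
      [6,7] "some" : ((NP\N)\N)\S

[0,1] (S/(NP\N))/S  lex  "with"
[1,2] S/PP  lex  "built"
[2,3] NP  lex  "under"
[2,3] PP/(PP\NP)  >T
[3,4] PP\NP  lex  "chased"
[2,4] PP  >  k=3
[1,4] S  >  k=2
[0,4] S/(NP\N)  >  k=1
[4,5] N  lex  "city"
[5,6] S  lex  "which"
[6,7] ((NP\N)\N)\S  lex  "some"
[5,7] (NP\N)\N  <  k=6
[4,7] NP\N  <  k=5
[0,7] S  >  k=4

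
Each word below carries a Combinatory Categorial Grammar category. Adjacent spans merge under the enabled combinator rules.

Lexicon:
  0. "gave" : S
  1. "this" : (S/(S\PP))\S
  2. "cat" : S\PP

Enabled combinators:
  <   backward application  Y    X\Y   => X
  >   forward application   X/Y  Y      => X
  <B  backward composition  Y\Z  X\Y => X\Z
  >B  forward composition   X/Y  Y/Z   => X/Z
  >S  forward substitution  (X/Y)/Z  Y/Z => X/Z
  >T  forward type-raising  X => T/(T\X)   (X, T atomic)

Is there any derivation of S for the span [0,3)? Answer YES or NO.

YES

[0,3] S   >
  [0,2] S/(S\PP)   <
    [0,1] "gave" : S
    [1,2] "this" : (S/(S\PP))\S
  [2,3] "cat" : S\PP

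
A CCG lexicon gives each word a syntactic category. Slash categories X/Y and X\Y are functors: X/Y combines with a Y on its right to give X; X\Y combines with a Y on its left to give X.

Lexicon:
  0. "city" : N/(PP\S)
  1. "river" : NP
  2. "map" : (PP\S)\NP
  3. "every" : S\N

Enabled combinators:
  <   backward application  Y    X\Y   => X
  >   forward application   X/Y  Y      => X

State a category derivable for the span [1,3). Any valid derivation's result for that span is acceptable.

PP\S

[0,4] S   <
  [0,3] N   >
    [0,1] "city" : N/(PP\S)
    [1,3] PP\S   <
      [1,2] "river" : NP
      [2,3] "map" : (PP\S)\NP
  [3,4] "every" : S\N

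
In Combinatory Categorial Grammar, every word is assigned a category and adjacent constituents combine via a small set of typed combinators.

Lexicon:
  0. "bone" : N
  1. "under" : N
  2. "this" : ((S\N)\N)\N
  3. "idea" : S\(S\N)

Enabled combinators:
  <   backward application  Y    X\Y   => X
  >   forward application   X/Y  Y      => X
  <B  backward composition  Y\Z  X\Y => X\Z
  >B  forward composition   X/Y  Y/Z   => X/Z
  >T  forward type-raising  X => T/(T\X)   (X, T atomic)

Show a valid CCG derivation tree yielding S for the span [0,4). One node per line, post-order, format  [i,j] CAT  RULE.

[0,1] N  lex  "bone"
[1,2] N  lex  "under"
[2,3] ((S\N)\N)\N  lex  "this"
[1,3] (S\N)\N  <  k=2
[0,3] S\N  <  k=1
[3,4] S\(S\N)  lex  "idea"
[0,4] S  <  k=3

[0,4] S   <
  [0,3] S\N   <
    [0,1] "bone" : N
    [1,3] (S\N)\N   <
      [1,2] "under" : N
      [2,3] "this" : ((S\N)\N)\N
  [3,4] "idea" : S\(S\N)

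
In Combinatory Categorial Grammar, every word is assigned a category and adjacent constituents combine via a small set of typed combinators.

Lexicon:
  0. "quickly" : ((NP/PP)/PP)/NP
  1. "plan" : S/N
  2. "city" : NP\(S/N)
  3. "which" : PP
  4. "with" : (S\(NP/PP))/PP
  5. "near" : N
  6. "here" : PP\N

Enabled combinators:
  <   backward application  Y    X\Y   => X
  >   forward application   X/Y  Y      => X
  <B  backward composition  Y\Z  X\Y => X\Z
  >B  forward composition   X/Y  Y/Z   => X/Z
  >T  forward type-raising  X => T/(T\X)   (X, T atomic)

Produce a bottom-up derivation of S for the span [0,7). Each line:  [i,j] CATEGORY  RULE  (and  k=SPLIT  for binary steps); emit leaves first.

[0,1] ((NP/PP)/PP)/NP  lex  "quickly"
[1,2] S/N  lex  "plan"
[2,3] NP\(S/N)  lex  "city"
[1,3] NP  <  k=2
[0,3] (NP/PP)/PP  >  k=1
[3,4] PP  lex  "which"
[0,4] NP/PP  >  k=3
[4,5] (S\(NP/PP))/PP  lex  "with"
[5,6] N  lex  "near"
[5,6] PP/(PP\N)  >T
[6,7] PP\N  lex  "here"
[5,7] PP  >  k=6
[4,7] S\(NP/PP)  >  k=5
[0,7] S  <  k=4

[0,7] S   <
  [0,4] NP/PP   >
    [0,3] (NP/PP)/PP   >
      [0,1] "quickly" : ((NP/PP)/PP)/NP
      [1,3] NP   <
        [1,2] "plan" : S/N
        [2,3] "city" : NP\(S/N)
    [3,4] "which" : PP
  [4,7] S\(NP/PP)   >
    [4,5] "with" : (S\(NP/PP))/PP
    [5,7] PP   >
      [5,6] PP/(PP\N)   >T
        [5,6] "near" : N
      [6,7] "here" : PP\N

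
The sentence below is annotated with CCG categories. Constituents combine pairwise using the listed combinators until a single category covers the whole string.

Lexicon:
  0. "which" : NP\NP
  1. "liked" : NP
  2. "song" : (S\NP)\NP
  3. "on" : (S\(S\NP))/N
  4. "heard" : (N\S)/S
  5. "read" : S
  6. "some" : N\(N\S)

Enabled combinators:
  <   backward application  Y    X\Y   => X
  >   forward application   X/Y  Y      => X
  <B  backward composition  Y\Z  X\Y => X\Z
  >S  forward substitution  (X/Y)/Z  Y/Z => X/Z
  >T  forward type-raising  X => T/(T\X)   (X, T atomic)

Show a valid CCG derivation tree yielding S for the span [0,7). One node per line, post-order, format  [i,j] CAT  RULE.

[0,7] S   <
  [0,3] S\NP   <B
    [0,1] "which" : NP\NP
    [1,3] S\NP   <
      [1,2] "liked" : NP
      [2,3] "song" : (S\NP)\NP
  [3,7] S\(S\NP)   >
    [3,4] "on" : (S\(S\NP))/N
    [4,7] N   <
      [4,6] N\S   >
        [4,5] "heard" : (N\S)/S
        [5,6] "read" : S
      [6,7] "some" : N\(N\S)

[0,1] NP\NP  lex  "which"
[1,2] NP  lex  "liked"
[2,3] (S\NP)\NP  lex  "song"
[1,3] S\NP  <  k=2
[0,3] S\NP  <B  k=1
[3,4] (S\(S\NP))/N  lex  "on"
[4,5] (N\S)/S  lex  "heard"
[5,6] S  lex  "read"
[4,6] N\S  >  k=5
[6,7] N\(N\S)  lex  "some"
[4,7] N  <  k=6
[3,7] S\(S\NP)  >  k=4
[0,7] S  <  k=3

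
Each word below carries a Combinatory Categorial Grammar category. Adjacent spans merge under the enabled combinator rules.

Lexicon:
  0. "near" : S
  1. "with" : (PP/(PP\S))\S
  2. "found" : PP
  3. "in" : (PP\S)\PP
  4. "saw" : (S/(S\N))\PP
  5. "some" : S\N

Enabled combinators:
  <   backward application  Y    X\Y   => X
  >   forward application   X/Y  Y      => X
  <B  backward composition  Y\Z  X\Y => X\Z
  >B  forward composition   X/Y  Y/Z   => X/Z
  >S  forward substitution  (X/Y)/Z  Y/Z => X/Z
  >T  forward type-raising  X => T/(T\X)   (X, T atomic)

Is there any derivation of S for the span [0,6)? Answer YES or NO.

[0,6] S   >
  [0,5] S/(S\N)   <
    [0,4] PP   >
      [0,2] PP/(PP\S)   <
        [0,1] "near" : S
        [1,2] "with" : (PP/(PP\S))\S
      [2,4] PP\S   <
        [2,3] "found" : PP
        [3,4] "in" : (PP\S)\PP
    [4,5] "saw" : (S/(S\N))\PP
  [5,6] "some" : S\N

YES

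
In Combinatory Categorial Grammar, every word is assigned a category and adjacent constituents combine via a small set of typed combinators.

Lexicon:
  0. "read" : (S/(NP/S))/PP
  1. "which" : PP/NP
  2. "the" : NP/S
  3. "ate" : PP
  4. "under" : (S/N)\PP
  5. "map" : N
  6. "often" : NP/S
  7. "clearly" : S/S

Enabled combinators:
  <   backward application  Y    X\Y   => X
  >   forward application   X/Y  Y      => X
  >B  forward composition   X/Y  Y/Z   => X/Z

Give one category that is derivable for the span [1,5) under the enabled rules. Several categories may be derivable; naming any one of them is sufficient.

[0,8] S   >
  [0,6] S/(NP/S)   >
    [0,1] "read" : (S/(NP/S))/PP
    [1,6] PP   >
      [1,5] PP/N   >B
        [1,3] PP/S   >B
          [1,2] "which" : PP/NP
          [2,3] "the" : NP/S
        [3,5] S/N   <
          [3,4] "ate" : PP
          [4,5] "under" : (S/N)\PP
      [5,6] "map" : N
  [6,8] NP/S   >B
    [6,7] "often" : NP/S
    [7,8] "clearly" : S/S

PP/N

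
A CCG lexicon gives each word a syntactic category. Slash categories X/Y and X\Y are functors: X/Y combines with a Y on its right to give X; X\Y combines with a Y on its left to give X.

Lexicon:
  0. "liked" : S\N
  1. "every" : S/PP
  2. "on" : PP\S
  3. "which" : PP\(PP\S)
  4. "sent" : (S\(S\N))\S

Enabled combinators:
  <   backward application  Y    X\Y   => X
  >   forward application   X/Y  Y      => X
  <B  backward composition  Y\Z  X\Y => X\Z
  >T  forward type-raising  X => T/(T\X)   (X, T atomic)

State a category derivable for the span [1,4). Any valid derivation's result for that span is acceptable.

[0,5] S   <
  [0,1] "liked" : S\N
  [1,5] S\(S\N)   <
    [1,4] S   >
      [1,2] "every" : S/PP
      [2,4] PP   <
        [2,3] "on" : PP\S
        [3,4] "which" : PP\(PP\S)
    [4,5] "sent" : (S\(S\N))\S

S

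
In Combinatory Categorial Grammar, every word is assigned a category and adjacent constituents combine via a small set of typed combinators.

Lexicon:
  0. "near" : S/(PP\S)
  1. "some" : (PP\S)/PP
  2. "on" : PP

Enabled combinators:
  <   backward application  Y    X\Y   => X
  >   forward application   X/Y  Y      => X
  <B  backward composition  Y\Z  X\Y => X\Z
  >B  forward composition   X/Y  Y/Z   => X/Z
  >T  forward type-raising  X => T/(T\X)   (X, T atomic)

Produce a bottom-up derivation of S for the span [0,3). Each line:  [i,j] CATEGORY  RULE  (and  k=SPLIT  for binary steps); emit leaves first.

[0,1] S/(PP\S)  lex  "near"
[1,2] (PP\S)/PP  lex  "some"
[2,3] PP  lex  "on"
[1,3] PP\S  >  k=2
[0,3] S  >  k=1

[0,3] S   >
  [0,1] "near" : S/(PP\S)
  [1,3] PP\S   >
    [1,2] "some" : (PP\S)/PP
    [2,3] "on" : PP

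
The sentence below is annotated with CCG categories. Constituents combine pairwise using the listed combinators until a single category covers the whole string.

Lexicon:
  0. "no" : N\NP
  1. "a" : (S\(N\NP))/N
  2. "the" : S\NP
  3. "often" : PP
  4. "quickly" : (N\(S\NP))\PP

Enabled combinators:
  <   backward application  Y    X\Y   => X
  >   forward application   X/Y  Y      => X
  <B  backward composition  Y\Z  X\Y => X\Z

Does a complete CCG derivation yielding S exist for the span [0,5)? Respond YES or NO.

[0,5] S   <
  [0,1] "no" : N\NP
  [1,5] S\(N\NP)   >
    [1,2] "a" : (S\(N\NP))/N
    [2,5] N   <
      [2,3] "the" : S\NP
      [3,5] N\(S\NP)   <
        [3,4] "often" : PP
        [4,5] "quickly" : (N\(S\NP))\PP

YES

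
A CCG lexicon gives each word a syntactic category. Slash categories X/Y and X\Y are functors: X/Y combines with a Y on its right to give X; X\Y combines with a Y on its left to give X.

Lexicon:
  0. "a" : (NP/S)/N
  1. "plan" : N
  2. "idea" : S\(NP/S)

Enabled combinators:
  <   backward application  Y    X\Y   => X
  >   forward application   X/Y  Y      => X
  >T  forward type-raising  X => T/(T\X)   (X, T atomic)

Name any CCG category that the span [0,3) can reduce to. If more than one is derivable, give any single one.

[0,3] S   <
  [0,2] NP/S   >
    [0,1] "a" : (NP/S)/N
    [1,2] "plan" : N
  [2,3] "idea" : S\(NP/S)

S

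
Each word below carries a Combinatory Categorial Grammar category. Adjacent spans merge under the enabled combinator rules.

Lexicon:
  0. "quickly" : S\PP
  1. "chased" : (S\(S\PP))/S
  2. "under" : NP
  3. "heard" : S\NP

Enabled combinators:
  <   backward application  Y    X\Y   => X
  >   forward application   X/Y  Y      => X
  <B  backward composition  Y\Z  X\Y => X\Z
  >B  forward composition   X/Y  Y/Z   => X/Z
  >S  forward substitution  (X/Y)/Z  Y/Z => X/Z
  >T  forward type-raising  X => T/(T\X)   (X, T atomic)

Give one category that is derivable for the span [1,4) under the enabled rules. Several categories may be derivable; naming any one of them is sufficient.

[0,4] S   <
  [0,1] "quickly" : S\PP
  [1,4] S\(S\PP)   >
    [1,2] "chased" : (S\(S\PP))/S
    [2,4] S   >
      [2,3] S/(S\NP)   >T
        [2,3] "under" : NP
      [3,4] "heard" : S\NP

S\(S\PP)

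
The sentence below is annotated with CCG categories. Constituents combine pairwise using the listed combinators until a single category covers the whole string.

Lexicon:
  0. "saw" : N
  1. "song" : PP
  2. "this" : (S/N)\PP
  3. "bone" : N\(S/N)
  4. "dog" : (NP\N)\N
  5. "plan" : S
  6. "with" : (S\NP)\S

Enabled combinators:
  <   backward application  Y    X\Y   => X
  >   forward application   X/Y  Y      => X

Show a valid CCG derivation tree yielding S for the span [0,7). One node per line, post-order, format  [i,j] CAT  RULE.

[0,7] S   <
  [0,5] NP   <
    [0,1] "saw" : N
    [1,5] NP\N   <
      [1,4] N   <
        [1,3] S/N   <
          [1,2] "song" : PP
          [2,3] "this" : (S/N)\PP
        [3,4] "bone" : N\(S/N)
      [4,5] "dog" : (NP\N)\N
  [5,7] S\NP   <
    [5,6] "plan" : S
    [6,7] "with" : (S\NP)\S

[0,1] N  lex  "saw"
[1,2] PP  lex  "song"
[2,3] (S/N)\PP  lex  "this"
[1,3] S/N  <  k=2
[3,4] N\(S/N)  lex  "bone"
[1,4] N  <  k=3
[4,5] (NP\N)\N  lex  "dog"
[1,5] NP\N  <  k=4
[0,5] NP  <  k=1
[5,6] S  lex  "plan"
[6,7] (S\NP)\S  lex  "with"
[5,7] S\NP  <  k=6
[0,7] S  <  k=5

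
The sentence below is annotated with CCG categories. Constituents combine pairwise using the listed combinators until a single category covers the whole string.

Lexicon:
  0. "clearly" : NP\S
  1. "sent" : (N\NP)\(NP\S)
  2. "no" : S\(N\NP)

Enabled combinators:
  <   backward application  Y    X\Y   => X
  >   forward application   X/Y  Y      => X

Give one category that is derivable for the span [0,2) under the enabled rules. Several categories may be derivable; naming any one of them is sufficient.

N\NP

[0,3] S   <
  [0,2] N\NP   <
    [0,1] "clearly" : NP\S
    [1,2] "sent" : (N\NP)\(NP\S)
  [2,3] "no" : S\(N\NP)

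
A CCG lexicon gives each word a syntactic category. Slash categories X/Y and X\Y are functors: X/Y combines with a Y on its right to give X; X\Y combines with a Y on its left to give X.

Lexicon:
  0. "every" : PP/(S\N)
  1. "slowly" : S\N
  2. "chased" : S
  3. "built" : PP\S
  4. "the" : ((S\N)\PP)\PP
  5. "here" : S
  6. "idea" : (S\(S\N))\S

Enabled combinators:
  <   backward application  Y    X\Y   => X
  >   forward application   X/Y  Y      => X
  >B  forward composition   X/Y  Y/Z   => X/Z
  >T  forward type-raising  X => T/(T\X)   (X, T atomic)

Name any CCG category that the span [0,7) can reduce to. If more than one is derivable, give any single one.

[0,7] S   <
  [0,5] S\N   <
    [0,2] PP   >
      [0,1] "every" : PP/(S\N)
      [1,2] "slowly" : S\N
    [2,5] (S\N)\PP   <
      [2,4] PP   >
        [2,3] PP/(PP\S)   >T
          [2,3] "chased" : S
        [3,4] "built" : PP\S
      [4,5] "the" : ((S\N)\PP)\PP
  [5,7] S\(S\N)   <
    [5,6] "here" : S
    [6,7] "idea" : (S\(S\N))\S

S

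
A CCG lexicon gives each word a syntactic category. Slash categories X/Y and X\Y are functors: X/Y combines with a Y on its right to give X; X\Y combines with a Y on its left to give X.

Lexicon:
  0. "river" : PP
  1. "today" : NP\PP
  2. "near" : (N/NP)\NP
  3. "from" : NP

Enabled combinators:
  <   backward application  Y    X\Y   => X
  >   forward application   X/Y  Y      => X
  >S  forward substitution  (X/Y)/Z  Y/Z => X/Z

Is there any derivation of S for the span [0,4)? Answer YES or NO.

NO

PP NP\PP (N/NP)\NP NP
CKY chart[0,4] = {N}; S ∉ chart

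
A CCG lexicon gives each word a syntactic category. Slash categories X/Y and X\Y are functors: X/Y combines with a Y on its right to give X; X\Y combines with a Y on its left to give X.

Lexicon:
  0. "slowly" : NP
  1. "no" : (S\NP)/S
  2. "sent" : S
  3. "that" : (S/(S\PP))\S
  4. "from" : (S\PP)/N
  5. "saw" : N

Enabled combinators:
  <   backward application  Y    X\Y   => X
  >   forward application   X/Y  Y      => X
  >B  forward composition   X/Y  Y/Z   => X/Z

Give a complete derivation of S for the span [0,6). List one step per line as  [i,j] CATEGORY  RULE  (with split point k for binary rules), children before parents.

[0,6] S   >
  [0,4] S/(S\PP)   <
    [0,3] S   <
      [0,1] "slowly" : NP
      [1,3] S\NP   >
        [1,2] "no" : (S\NP)/S
        [2,3] "sent" : S
    [3,4] "that" : (S/(S\PP))\S
  [4,6] S\PP   >
    [4,5] "from" : (S\PP)/N
    [5,6] "saw" : N

[0,1] NP  lex  "slowly"
[1,2] (S\NP)/S  lex  "no"
[2,3] S  lex  "sent"
[1,3] S\NP  >  k=2
[0,3] S  <  k=1
[3,4] (S/(S\PP))\S  lex  "that"
[0,4] S/(S\PP)  <  k=3
[4,5] (S\PP)/N  lex  "from"
[5,6] N  lex  "saw"
[4,6] S\PP  >  k=5
[0,6] S  >  k=4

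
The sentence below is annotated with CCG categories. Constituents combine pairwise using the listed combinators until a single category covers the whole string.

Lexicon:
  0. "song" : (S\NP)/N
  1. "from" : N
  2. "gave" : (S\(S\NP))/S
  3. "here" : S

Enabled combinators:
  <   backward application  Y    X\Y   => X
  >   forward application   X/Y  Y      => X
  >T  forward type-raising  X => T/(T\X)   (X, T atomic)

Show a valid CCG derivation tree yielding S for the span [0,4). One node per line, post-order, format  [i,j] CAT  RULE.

[0,4] S   <
  [0,2] S\NP   >
    [0,1] "song" : (S\NP)/N
    [1,2] "from" : N
  [2,4] S\(S\NP)   >
    [2,3] "gave" : (S\(S\NP))/S
    [3,4] "here" : S

[0,1] (S\NP)/N  lex  "song"
[1,2] N  lex  "from"
[0,2] S\NP  >  k=1
[2,3] (S\(S\NP))/S  lex  "gave"
[3,4] S  lex  "here"
[2,4] S\(S\NP)  >  k=3
[0,4] S  <  k=2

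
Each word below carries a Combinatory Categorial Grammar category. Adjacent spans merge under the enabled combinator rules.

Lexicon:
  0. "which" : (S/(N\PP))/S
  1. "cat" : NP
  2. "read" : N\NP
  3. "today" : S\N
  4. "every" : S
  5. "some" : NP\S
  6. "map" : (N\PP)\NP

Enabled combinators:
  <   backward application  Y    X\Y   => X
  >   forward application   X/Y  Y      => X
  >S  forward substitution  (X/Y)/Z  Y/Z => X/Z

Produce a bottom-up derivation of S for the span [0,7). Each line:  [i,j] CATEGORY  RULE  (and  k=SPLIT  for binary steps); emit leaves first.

[0,7] S   >
  [0,4] S/(N\PP)   >
    [0,1] "which" : (S/(N\PP))/S
    [1,4] S   <
      [1,3] N   <
        [1,2] "cat" : NP
        [2,3] "read" : N\NP
      [3,4] "today" : S\N
  [4,7] N\PP   <
    [4,6] NP   <
      [4,5] "every" : S
      [5,6] "some" : NP\S
    [6,7] "map" : (N\PP)\NP

[0,1] (S/(N\PP))/S  lex  "which"
[1,2] NP  lex  "cat"
[2,3] N\NP  lex  "read"
[1,3] N  <  k=2
[3,4] S\N  lex  "today"
[1,4] S  <  k=3
[0,4] S/(N\PP)  >  k=1
[4,5] S  lex  "every"
[5,6] NP\S  lex  "some"
[4,6] NP  <  k=5
[6,7] (N\PP)\NP  lex  "map"
[4,7] N\PP  <  k=6
[0,7] S  >  k=4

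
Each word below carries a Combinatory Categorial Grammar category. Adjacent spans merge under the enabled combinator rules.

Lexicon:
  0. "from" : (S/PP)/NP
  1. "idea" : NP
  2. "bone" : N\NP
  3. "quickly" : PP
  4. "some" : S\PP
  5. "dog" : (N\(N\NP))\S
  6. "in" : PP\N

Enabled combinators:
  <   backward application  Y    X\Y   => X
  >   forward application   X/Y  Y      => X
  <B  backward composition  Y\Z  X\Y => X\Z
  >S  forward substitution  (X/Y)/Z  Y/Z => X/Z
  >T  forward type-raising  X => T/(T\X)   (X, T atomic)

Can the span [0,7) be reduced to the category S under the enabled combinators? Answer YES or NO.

YES

[0,7] S   >
  [0,2] S/PP   >
    [0,1] "from" : (S/PP)/NP
    [1,2] "idea" : NP
  [2,7] PP   <
    [2,6] N   <
      [2,3] "bone" : N\NP
      [3,6] N\(N\NP)   <
        [3,5] S   >
          [3,4] S/(S\PP)   >T
            [3,4] "quickly" : PP
          [4,5] "some" : S\PP
        [5,6] "dog" : (N\(N\NP))\S
    [6,7] "in" : PP\N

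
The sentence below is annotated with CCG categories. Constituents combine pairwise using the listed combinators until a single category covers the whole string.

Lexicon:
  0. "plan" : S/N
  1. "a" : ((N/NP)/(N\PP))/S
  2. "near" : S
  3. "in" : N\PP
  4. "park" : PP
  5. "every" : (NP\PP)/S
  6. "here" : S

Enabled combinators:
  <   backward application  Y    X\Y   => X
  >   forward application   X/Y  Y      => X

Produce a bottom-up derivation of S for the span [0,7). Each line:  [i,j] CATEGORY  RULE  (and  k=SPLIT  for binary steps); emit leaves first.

[0,1] S/N  lex  "plan"
[1,2] ((N/NP)/(N\PP))/S  lex  "a"
[2,3] S  lex  "near"
[1,3] (N/NP)/(N\PP)  >  k=2
[3,4] N\PP  lex  "in"
[1,4] N/NP  >  k=3
[4,5] PP  lex  "park"
[5,6] (NP\PP)/S  lex  "every"
[6,7] S  lex  "here"
[5,7] NP\PP  >  k=6
[4,7] NP  <  k=5
[1,7] N  >  k=4
[0,7] S  >  k=1

[0,7] S   >
  [0,1] "plan" : S/N
  [1,7] N   >
    [1,4] N/NP   >
      [1,3] (N/NP)/(N\PP)   >
        [1,2] "a" : ((N/NP)/(N\PP))/S
        [2,3] "near" : S
      [3,4] "in" : N\PP
    [4,7] NP   <
      [4,5] "park" : PP
      [5,7] NP\PP   >
        [5,6] "every" : (NP\PP)/S
        [6,7] "here" : S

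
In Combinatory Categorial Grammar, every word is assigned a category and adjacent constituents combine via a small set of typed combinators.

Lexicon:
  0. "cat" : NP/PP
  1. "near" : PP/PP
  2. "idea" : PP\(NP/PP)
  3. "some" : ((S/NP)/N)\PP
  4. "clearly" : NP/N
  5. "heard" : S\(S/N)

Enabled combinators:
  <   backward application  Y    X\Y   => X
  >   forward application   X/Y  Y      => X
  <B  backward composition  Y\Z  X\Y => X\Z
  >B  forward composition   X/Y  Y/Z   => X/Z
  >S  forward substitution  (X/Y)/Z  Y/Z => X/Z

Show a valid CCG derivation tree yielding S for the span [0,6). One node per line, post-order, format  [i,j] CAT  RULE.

[0,1] NP/PP  lex  "cat"
[1,2] PP/PP  lex  "near"
[0,2] NP/PP  >B  k=1
[2,3] PP\(NP/PP)  lex  "idea"
[0,3] PP  <  k=2
[3,4] ((S/NP)/N)\PP  lex  "some"
[0,4] (S/NP)/N  <  k=3
[4,5] NP/N  lex  "clearly"
[0,5] S/N  >S  k=4
[5,6] S\(S/N)  lex  "heard"
[0,6] S  <  k=5

[0,6] S   <
  [0,5] S/N   >S
    [0,4] (S/NP)/N   <
      [0,3] PP   <
        [0,2] NP/PP   >B
          [0,1] "cat" : NP/PP
          [1,2] "near" : PP/PP
        [2,3] "idea" : PP\(NP/PP)
      [3,4] "some" : ((S/NP)/N)\PP
    [4,5] "clearly" : NP/N
  [5,6] "heard" : S\(S/N)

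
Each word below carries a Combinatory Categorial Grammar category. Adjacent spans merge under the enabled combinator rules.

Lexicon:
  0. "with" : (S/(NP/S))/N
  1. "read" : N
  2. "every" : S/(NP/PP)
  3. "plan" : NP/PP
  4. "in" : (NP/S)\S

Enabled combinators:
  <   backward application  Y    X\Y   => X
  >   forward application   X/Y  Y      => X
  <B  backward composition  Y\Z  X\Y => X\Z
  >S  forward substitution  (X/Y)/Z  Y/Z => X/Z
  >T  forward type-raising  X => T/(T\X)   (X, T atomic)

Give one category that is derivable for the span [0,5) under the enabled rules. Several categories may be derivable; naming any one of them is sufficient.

S

[0,5] S   >
  [0,2] S/(NP/S)   >
    [0,1] "with" : (S/(NP/S))/N
    [1,2] "read" : N
  [2,5] NP/S   <
    [2,4] S   >
      [2,3] "every" : S/(NP/PP)
      [3,4] "plan" : NP/PP
    [4,5] "in" : (NP/S)\S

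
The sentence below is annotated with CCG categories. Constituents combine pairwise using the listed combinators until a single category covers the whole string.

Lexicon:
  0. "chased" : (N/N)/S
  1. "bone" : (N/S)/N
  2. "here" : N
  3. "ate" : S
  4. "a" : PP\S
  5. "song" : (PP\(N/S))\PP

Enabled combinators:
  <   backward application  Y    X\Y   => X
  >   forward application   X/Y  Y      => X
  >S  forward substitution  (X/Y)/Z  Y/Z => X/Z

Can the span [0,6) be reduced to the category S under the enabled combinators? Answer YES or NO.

NO

(N/N)/S (N/S)/N N S PP\S (PP\(N/S))\PP
CKY chart[0,6] = {PP}; S ∉ chart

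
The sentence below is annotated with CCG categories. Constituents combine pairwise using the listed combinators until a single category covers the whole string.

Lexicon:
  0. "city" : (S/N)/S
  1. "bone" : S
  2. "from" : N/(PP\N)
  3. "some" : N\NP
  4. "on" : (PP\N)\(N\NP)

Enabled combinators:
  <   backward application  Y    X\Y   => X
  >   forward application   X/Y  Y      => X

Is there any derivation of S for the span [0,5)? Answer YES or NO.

YES

[0,5] S   >
  [0,2] S/N   >
    [0,1] "city" : (S/N)/S
    [1,2] "bone" : S
  [2,5] N   >
    [2,3] "from" : N/(PP\N)
    [3,5] PP\N   <
      [3,4] "some" : N\NP
      [4,5] "on" : (PP\N)\(N\NP)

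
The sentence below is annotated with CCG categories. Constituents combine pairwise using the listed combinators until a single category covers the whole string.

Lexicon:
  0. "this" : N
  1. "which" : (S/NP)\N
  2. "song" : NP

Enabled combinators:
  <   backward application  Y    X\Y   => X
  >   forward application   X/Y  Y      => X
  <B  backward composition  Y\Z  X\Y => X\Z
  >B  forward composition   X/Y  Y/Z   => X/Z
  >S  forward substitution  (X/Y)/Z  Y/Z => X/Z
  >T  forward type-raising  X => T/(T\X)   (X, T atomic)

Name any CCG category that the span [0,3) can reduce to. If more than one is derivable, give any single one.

[0,3] S   >
  [0,2] S/NP   <
    [0,1] "this" : N
    [1,2] "which" : (S/NP)\N
  [2,3] "song" : NP

S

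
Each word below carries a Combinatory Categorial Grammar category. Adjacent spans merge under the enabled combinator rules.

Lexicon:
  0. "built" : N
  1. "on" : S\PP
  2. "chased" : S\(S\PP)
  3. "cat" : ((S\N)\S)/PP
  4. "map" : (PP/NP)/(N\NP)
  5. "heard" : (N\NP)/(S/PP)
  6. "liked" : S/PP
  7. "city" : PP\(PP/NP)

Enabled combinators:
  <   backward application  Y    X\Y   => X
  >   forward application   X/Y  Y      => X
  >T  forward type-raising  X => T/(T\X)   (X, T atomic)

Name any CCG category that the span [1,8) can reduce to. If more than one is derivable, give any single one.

S\N

[0,8] S   <
  [0,1] "built" : N
  [1,8] S\N   <
    [1,3] S   <
      [1,2] "on" : S\PP
      [2,3] "chased" : S\(S\PP)
    [3,8] (S\N)\S   >
      [3,4] "cat" : ((S\N)\S)/PP
      [4,8] PP   <
        [4,7] PP/NP   >
          [4,5] "map" : (PP/NP)/(N\NP)
          [5,7] N\NP   >
            [5,6] "heard" : (N\NP)/(S/PP)
            [6,7] "liked" : S/PP
        [7,8] "city" : PP\(PP/NP)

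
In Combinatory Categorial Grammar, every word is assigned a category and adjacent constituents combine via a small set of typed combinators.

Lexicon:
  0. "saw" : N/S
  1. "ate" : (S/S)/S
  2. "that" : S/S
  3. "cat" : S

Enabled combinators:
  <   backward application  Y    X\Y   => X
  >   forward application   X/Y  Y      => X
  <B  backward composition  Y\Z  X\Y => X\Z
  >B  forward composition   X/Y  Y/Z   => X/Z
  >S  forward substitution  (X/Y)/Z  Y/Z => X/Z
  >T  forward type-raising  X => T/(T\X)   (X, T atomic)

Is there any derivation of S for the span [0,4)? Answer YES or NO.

NO

N/S (S/S)/S S/S S
CKY chart[0,4] = {N, N/(N\N), N/(S\S), N/S, NP/(NP\N), PP/(PP\N), S/(S\N)}; S ∉ chart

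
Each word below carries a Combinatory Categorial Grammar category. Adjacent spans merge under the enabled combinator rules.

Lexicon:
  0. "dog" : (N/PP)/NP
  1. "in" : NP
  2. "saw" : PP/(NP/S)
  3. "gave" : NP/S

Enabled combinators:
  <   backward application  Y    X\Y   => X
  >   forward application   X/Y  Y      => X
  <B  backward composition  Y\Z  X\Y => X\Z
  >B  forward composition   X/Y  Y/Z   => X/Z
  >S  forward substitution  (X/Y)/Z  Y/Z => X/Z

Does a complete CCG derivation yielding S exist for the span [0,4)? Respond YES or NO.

NO

(N/PP)/NP NP PP/(NP/S) NP/S
CKY chart[0,4] = {N}; S ∉ chart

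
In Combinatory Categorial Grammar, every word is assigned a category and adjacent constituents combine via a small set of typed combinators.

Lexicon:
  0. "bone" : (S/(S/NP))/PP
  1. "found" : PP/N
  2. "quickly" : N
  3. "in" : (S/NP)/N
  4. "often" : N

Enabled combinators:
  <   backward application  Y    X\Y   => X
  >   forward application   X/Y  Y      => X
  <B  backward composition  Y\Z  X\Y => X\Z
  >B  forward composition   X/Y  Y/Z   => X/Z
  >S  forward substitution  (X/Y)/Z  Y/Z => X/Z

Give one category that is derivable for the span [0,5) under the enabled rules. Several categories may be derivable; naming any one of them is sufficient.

S

[0,5] S   >
  [0,3] S/(S/NP)   >
    [0,1] "bone" : (S/(S/NP))/PP
    [1,3] PP   >
      [1,2] "found" : PP/N
      [2,3] "quickly" : N
  [3,5] S/NP   >
    [3,4] "in" : (S/NP)/N
    [4,5] "often" : N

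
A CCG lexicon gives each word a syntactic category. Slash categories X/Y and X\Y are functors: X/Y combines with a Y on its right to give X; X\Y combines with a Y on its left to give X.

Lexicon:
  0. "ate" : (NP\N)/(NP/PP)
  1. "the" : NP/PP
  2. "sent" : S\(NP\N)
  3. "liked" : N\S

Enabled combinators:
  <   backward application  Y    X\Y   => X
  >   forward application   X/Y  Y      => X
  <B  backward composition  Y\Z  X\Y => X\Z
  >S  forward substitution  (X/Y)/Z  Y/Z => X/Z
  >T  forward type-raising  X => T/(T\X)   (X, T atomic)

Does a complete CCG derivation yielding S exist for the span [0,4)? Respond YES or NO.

(NP\N)/(NP/PP) NP/PP S\(NP\N) N\S
CKY chart[0,4] = {N, N/(N\N), NP/(NP\N), PP/(PP\N), S/(S\N)}; S ∉ chart

NO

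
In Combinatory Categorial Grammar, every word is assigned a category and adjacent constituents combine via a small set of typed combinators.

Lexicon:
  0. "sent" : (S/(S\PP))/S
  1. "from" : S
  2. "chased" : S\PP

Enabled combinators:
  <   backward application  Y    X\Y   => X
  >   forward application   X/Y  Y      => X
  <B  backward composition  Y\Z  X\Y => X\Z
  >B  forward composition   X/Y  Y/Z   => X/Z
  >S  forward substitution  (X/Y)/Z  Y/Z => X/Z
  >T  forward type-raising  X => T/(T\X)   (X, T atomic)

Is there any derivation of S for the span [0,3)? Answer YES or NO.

YES

[0,3] S   >
  [0,2] S/(S\PP)   >
    [0,1] "sent" : (S/(S\PP))/S
    [1,2] "from" : S
  [2,3] "chased" : S\PP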